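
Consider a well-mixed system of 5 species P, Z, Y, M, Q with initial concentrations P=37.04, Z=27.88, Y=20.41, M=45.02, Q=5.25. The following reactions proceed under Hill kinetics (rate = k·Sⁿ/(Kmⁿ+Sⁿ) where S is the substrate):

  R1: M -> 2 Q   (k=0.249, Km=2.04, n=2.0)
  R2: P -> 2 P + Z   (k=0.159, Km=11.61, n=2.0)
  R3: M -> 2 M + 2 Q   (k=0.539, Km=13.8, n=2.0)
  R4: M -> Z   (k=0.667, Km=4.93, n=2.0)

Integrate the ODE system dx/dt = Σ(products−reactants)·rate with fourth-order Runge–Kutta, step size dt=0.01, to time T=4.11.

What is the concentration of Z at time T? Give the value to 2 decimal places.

Z at T = 31.18

RK4 with dt=0.01: 411 steps to T=4.11. Trajectory (selected grid times):
t=0.00: P=37.04 Z=27.88 Y=20.41 M=45.02 Q=5.25
t=0.46: P=37.11 Z=28.25 Y=20.41 M=44.83 Q=5.93
t=0.91: P=37.17 Z=28.61 Y=20.41 M=44.64 Q=6.60
t=1.37: P=37.24 Z=28.98 Y=20.41 M=44.45 Q=7.28
t=1.83: P=37.31 Z=29.35 Y=20.41 M=44.26 Q=7.96
t=2.28: P=37.37 Z=29.71 Y=20.41 M=44.07 Q=8.63
t=2.74: P=37.44 Z=30.08 Y=20.41 M=43.88 Q=9.31
t=3.20: P=37.50 Z=30.45 Y=20.41 M=43.69 Q=9.99
t=3.65: P=37.57 Z=30.81 Y=20.41 M=43.50 Q=10.65
t=4.11: P=37.64 Z=31.18 Y=20.41 M=43.31 Q=11.33
Read off Z at T=4.11: 31.18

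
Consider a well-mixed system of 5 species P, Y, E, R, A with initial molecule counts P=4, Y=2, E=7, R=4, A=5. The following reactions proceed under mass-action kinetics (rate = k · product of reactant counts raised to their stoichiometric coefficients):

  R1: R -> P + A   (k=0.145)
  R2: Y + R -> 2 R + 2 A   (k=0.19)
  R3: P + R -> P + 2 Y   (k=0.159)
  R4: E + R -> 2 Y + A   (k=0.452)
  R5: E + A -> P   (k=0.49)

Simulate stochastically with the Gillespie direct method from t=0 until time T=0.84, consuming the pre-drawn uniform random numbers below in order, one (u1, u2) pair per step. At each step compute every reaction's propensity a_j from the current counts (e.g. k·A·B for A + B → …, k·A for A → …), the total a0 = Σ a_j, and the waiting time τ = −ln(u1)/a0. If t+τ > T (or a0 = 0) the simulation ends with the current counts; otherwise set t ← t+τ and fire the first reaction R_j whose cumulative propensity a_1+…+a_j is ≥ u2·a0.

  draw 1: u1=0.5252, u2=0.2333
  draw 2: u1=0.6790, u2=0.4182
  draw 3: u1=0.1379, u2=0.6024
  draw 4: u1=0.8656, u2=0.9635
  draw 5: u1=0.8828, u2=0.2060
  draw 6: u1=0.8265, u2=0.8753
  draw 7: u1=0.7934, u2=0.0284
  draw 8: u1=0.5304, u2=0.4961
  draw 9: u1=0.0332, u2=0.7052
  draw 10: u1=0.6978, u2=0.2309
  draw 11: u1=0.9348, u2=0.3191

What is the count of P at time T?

P at T = 8

t=0.000: P=4 Y=2 E=7 R=4 A=5
Draw 1: a1=0.580, a2=1.520, a3=2.544, a4=12.656, a5=17.150, a0=34.450; τ=−ln(0.5252)/34.450=0.019 → t=0.019; u2·a0=0.2333·34.450=8.037; a1+…+a3=4.644 < 8.037 ≤ a1+…+a4=17.300 → R4 fires; P=4 Y=4 E=6 R=3 A=6
Draw 2: a1=0.435, a2=2.280, a3=1.908, a4=8.136, a5=17.640, a0=30.399; τ=−ln(0.6790)/30.399=0.013 → t=0.031; u2·a0=0.4182·30.399=12.713; a1+…+a3=4.623 < 12.713 ≤ a1+…+a4=12.759 → R4 fires; P=4 Y=6 E=5 R=2 A=7
Draw 3: a1=0.290, a2=2.280, a3=1.272, a4=4.520, a5=17.150, a0=25.512; τ=−ln(0.1379)/25.512=0.078 → t=0.109; u2·a0=0.6024·25.512=15.368; a1+…+a4=8.362 < 15.368 ≤ a1+…+a5=25.512 → R5 fires; P=5 Y=6 E=4 R=2 A=6
Draw 4: a1=0.290, a2=2.280, a3=1.590, a4=3.616, a5=11.760, a0=19.536; τ=−ln(0.8656)/19.536=0.007 → t=0.116; u2·a0=0.9635·19.536=18.823; a1+…+a4=7.776 < 18.823 ≤ a1+…+a5=19.536 → R5 fires; P=6 Y=6 E=3 R=2 A=5
Draw 5: a1=0.290, a2=2.280, a3=1.908, a4=2.712, a5=7.350, a0=14.540; τ=−ln(0.8828)/14.540=0.009 → t=0.125; u2·a0=0.2060·14.540=2.995; a1+a2=2.570 < 2.995 ≤ a1+…+a3=4.478 → R3 fires; P=6 Y=8 E=3 R=1 A=5
Draw 6: a1=0.145, a2=1.520, a3=0.954, a4=1.356, a5=7.350, a0=11.325; τ=−ln(0.8265)/11.325=0.017 → t=0.142; u2·a0=0.8753·11.325=9.913; a1+…+a4=3.975 < 9.913 ≤ a1+…+a5=11.325 → R5 fires; P=7 Y=8 E=2 R=1 A=4
Draw 7: a1=0.145, a2=1.520, a3=1.113, a4=0.904, a5=3.920, a0=7.602; τ=−ln(0.7934)/7.602=0.030 → t=0.172; u2·a0=0.0284·7.602=0.216; a1=0.145 < 0.216 ≤ a1+a2=1.665 → R2 fires; P=7 Y=7 E=2 R=2 A=6
Draw 8: a1=0.290, a2=2.660, a3=2.226, a4=1.808, a5=5.880, a0=12.864; τ=−ln(0.5304)/12.864=0.049 → t=0.222; u2·a0=0.4961·12.864=6.382; a1+…+a3=5.176 < 6.382 ≤ a1+…+a4=6.984 → R4 fires; P=7 Y=9 E=1 R=1 A=7
Draw 9: a1=0.145, a2=1.710, a3=1.113, a4=0.452, a5=3.430, a0=6.850; τ=−ln(0.0332)/6.850=0.497 → t=0.719; u2·a0=0.7052·6.850=4.831; a1+…+a4=3.420 < 4.831 ≤ a1+…+a5=6.850 → R5 fires; P=8 Y=9 E=0 R=1 A=6
Draw 10: a1=0.145, a2=1.710, a3=1.272, a4=0.000, a5=0.000, a0=3.127; τ=−ln(0.6978)/3.127=0.115 → t=0.834; u2·a0=0.2309·3.127=0.722; a1=0.145 < 0.722 ≤ a1+a2=1.855 → R2 fires; P=8 Y=8 E=0 R=2 A=8
Draw 11: a1=0.290, a2=3.040, a3=2.544, a4=0.000, a5=0.000, a0=5.874; τ=−ln(0.9348)/5.874=0.011 → t=0.845 > T=0.84: stop.
Read off P at T=0.84: 8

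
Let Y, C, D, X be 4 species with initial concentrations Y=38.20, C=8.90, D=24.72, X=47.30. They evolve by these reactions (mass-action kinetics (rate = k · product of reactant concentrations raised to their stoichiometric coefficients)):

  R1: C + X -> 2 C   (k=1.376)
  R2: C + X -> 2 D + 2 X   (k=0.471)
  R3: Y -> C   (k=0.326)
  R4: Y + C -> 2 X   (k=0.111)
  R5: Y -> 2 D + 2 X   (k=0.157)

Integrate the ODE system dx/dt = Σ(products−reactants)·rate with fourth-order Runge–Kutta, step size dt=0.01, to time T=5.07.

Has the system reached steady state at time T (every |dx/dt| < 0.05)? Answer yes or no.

Steady state at T: yes

RK4 with dt=0.01: 507 steps to T=5.07. Trajectory (selected grid times):
t=0.00: Y=38.20 C=8.90 D=24.72 X=47.30
t=0.56: Y=0.22 C=95.04 D=150.84 X=0.06
t=1.13: Y=0.00 C=95.32 D=151.34 X=0.00
t=1.69: Y=0.00 C=95.32 D=151.35 X=0.00
t=2.25: Y=0.00 C=95.32 D=151.35 X=0.00
t=2.82: Y=0.00 C=95.32 D=151.35 X=0.00
t=3.38: Y=0.00 C=95.32 D=151.35 X=0.00
t=3.94: Y=0.00 C=95.32 D=151.35 X=0.00
t=4.51: Y=0.00 C=95.32 D=151.35 X=0.00
t=5.07: Y=0.00 C=95.32 D=151.35 X=0.00
Rates at T: R1=0.0000, R2=0.0000, R3=0.0000, R4=0.0000, R5=0.0000
dx/dt at T (Σ net stoichiometry × rate): Y=-0.0000, C=+0.0000, D=+0.0000, X=-0.0000
Largest |dx/dt| is |+0.0000| (D) < 0.05 → steady.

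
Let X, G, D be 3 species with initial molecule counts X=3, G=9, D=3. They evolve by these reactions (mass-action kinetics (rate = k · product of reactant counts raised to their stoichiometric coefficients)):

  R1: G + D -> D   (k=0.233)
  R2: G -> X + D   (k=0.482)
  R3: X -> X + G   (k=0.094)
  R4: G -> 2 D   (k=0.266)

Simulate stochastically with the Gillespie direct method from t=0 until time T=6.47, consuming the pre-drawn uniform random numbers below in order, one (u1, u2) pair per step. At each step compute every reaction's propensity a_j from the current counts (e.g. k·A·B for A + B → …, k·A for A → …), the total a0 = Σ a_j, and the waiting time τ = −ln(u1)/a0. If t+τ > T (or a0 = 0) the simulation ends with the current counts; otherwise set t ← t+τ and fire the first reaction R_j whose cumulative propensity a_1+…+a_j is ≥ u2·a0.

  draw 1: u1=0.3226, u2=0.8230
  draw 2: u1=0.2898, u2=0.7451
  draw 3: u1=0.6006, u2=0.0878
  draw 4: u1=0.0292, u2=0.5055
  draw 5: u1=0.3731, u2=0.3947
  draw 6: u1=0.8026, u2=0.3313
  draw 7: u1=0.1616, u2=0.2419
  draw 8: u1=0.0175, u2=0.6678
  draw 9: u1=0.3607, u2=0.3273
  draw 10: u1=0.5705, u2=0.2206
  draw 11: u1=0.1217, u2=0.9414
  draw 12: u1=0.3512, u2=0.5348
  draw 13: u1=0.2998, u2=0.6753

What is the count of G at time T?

t=0.000: X=3 G=9 D=3
Draw 1: a1=6.291, a2=4.338, a3=0.282, a4=2.394, a0=13.305; τ=−ln(0.3226)/13.305=0.085 → t=0.085; u2·a0=0.8230·13.305=10.950; a1+…+a3=10.911 < 10.950 ≤ a1+…+a4=13.305 → R4 fires; X=3 G=8 D=5
Draw 2: a1=9.320, a2=3.856, a3=0.282, a4=2.128, a0=15.586; τ=−ln(0.2898)/15.586=0.079 → t=0.164; u2·a0=0.7451·15.586=11.613; a1=9.320 < 11.613 ≤ a1+a2=13.176 → R2 fires; X=4 G=7 D=6
Draw 3: a1=9.786, a2=3.374, a3=0.376, a4=1.862, a0=15.398; τ=−ln(0.6006)/15.398=0.033 → t=0.198; u2·a0=0.0878·15.398=1.352 ≤ a1=9.786 → R1 fires; X=4 G=6 D=6
Draw 4: a1=8.388, a2=2.892, a3=0.376, a4=1.596, a0=13.252; τ=−ln(0.0292)/13.252=0.267 → t=0.464; u2·a0=0.5055·13.252=6.699 ≤ a1=8.388 → R1 fires; X=4 G=5 D=6
Draw 5: a1=6.990, a2=2.410, a3=0.376, a4=1.330, a0=11.106; τ=−ln(0.3731)/11.106=0.089 → t=0.553; u2·a0=0.3947·11.106=4.384 ≤ a1=6.990 → R1 fires; X=4 G=4 D=6
Draw 6: a1=5.592, a2=1.928, a3=0.376, a4=1.064, a0=8.960; τ=−ln(0.8026)/8.960=0.025 → t=0.578; u2·a0=0.3313·8.960=2.968 ≤ a1=5.592 → R1 fires; X=4 G=3 D=6
Draw 7: a1=4.194, a2=1.446, a3=0.376, a4=0.798, a0=6.814; τ=−ln(0.1616)/6.814=0.267 → t=0.845; u2·a0=0.2419·6.814=1.648 ≤ a1=4.194 → R1 fires; X=4 G=2 D=6
Draw 8: a1=2.796, a2=0.964, a3=0.376, a4=0.532, a0=4.668; τ=−ln(0.0175)/4.668=0.867 → t=1.712; u2·a0=0.6678·4.668=3.117; a1=2.796 < 3.117 ≤ a1+a2=3.760 → R2 fires; X=5 G=1 D=7
Draw 9: a1=1.631, a2=0.482, a3=0.470, a4=0.266, a0=2.849; τ=−ln(0.3607)/2.849=0.358 → t=2.070; u2·a0=0.3273·2.849=0.932 ≤ a1=1.631 → R1 fires; X=5 G=0 D=7
Draw 10: a1=0.000, a2=0.000, a3=0.470, a4=0.000, a0=0.470; τ=−ln(0.5705)/0.470=1.194 → t=3.264; u2·a0=0.2206·0.470=0.104; a1+a2=0.000 < 0.104 ≤ a1+…+a3=0.470 → R3 fires; X=5 G=1 D=7
Draw 11: a1=1.631, a2=0.482, a3=0.470, a4=0.266, a0=2.849; τ=−ln(0.1217)/2.849=0.739 → t=4.003; u2·a0=0.9414·2.849=2.682; a1+…+a3=2.583 < 2.682 ≤ a1+…+a4=2.849 → R4 fires; X=5 G=0 D=9
Draw 12: a1=0.000, a2=0.000, a3=0.470, a4=0.000, a0=0.470; τ=−ln(0.3512)/0.470=2.226 → t=6.229; u2·a0=0.5348·0.470=0.251; a1+a2=0.000 < 0.251 ≤ a1+…+a3=0.470 → R3 fires; X=5 G=1 D=9
Draw 13: a1=2.097, a2=0.482, a3=0.470, a4=0.266, a0=3.315; τ=−ln(0.2998)/3.315=0.363 → t=6.593 > T=6.47: stop.
Read off G at T=6.47: 1

G at T = 1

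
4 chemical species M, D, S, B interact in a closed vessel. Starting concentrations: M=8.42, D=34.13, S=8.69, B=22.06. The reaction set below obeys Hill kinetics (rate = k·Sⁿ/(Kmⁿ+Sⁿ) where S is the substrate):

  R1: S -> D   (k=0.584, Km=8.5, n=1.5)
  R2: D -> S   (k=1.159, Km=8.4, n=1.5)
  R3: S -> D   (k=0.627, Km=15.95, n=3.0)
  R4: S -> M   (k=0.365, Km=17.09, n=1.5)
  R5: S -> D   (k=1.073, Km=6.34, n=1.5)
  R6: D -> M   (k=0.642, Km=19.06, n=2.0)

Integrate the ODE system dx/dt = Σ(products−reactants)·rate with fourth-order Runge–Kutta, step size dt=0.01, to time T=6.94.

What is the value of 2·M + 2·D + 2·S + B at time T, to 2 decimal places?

Value at T = 124.54

Check how each reaction changes W = 2·M + 2·D + 2·S + B (weight of products minus weight of reactants):
R1: S -> D: (2·1) − (2·1) = 2 − 2 = 0
R2: D -> S: (2·1) − (2·1) = 2 − 2 = 0
R3: S -> D: (2·1) − (2·1) = 2 − 2 = 0
R4: S -> M: (2·1) − (2·1) = 2 − 2 = 0
R5: S -> D: (2·1) − (2·1) = 2 − 2 = 0
R6: D -> M: (2·1) − (2·1) = 2 − 2 = 0
Every reaction leaves W unchanged, so W is conserved and no simulation is needed: W(T) = W(0) = 2·8.42 + 2·34.13 + 2·8.69 + 22.06 = 124.54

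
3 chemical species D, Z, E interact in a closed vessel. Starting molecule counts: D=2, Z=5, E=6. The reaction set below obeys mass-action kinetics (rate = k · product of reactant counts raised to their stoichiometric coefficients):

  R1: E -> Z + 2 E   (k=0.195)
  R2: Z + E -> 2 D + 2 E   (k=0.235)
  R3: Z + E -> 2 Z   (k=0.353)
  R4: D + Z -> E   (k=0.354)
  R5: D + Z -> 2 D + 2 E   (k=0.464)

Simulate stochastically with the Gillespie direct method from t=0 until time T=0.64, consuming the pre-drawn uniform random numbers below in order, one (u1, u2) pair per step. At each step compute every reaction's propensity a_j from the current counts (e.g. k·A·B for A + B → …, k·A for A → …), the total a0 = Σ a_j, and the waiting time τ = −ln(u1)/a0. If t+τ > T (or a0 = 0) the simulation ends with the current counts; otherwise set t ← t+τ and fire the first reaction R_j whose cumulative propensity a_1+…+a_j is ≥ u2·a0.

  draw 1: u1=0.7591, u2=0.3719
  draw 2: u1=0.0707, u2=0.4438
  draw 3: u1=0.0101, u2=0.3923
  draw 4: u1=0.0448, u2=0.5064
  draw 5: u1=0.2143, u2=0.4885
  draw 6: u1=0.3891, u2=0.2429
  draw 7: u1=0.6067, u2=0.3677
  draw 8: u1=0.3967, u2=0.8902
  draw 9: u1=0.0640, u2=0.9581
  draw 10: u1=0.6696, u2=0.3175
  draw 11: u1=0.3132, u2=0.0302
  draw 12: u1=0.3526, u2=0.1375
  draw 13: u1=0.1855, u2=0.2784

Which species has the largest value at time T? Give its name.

Dominant species at T: D

t=0.000: D=2 Z=5 E=6
Draw 1: a1=1.170, a2=7.050, a3=10.590, a4=3.540, a5=4.640, a0=26.990; τ=−ln(0.7591)/26.990=0.010 → t=0.010; u2·a0=0.3719·26.990=10.038; a1+a2=8.220 < 10.038 ≤ a1+…+a3=18.810 → R3 fires; D=2 Z=6 E=5
Draw 2: a1=0.975, a2=7.050, a3=10.590, a4=4.248, a5=5.568, a0=28.431; τ=−ln(0.0707)/28.431=0.093 → t=0.103; u2·a0=0.4438·28.431=12.618; a1+a2=8.025 < 12.618 ≤ a1+…+a3=18.615 → R3 fires; D=2 Z=7 E=4
Draw 3: a1=0.780, a2=6.580, a3=9.884, a4=4.956, a5=6.496, a0=28.696; τ=−ln(0.0101)/28.696=0.160 → t=0.264; u2·a0=0.3923·28.696=11.257; a1+a2=7.360 < 11.257 ≤ a1+…+a3=17.244 → R3 fires; D=2 Z=8 E=3
Draw 4: a1=0.585, a2=5.640, a3=8.472, a4=5.664, a5=7.424, a0=27.785; τ=−ln(0.0448)/27.785=0.112 → t=0.375; u2·a0=0.5064·27.785=14.070; a1+a2=6.225 < 14.070 ≤ a1+…+a3=14.697 → R3 fires; D=2 Z=9 E=2
Draw 5: a1=0.390, a2=4.230, a3=6.354, a4=6.372, a5=8.352, a0=25.698; τ=−ln(0.2143)/25.698=0.060 → t=0.435; u2·a0=0.4885·25.698=12.553; a1+…+a3=10.974 < 12.553 ≤ a1+…+a4=17.346 → R4 fires; D=1 Z=8 E=3
Draw 6: a1=0.585, a2=5.640, a3=8.472, a4=2.832, a5=3.712, a0=21.241; τ=−ln(0.3891)/21.241=0.044 → t=0.480; u2·a0=0.2429·21.241=5.159; a1=0.585 < 5.159 ≤ a1+a2=6.225 → R2 fires; D=3 Z=7 E=4
Draw 7: a1=0.780, a2=6.580, a3=9.884, a4=7.434, a5=9.744, a0=34.422; τ=−ln(0.6067)/34.422=0.015 → t=0.494; u2·a0=0.3677·34.422=12.657; a1+a2=7.360 < 12.657 ≤ a1+…+a3=17.244 → R3 fires; D=3 Z=8 E=3
Draw 8: a1=0.585, a2=5.640, a3=8.472, a4=8.496, a5=11.136, a0=34.329; τ=−ln(0.3967)/34.329=0.027 → t=0.521; u2·a0=0.8902·34.329=30.560; a1+…+a4=23.193 < 30.560 ≤ a1+…+a5=34.329 → R5 fires; D=4 Z=7 E=5
Draw 9: a1=0.975, a2=8.225, a3=12.355, a4=9.912, a5=12.992, a0=44.459; τ=−ln(0.0640)/44.459=0.062 → t=0.583; u2·a0=0.9581·44.459=42.596; a1+…+a4=31.467 < 42.596 ≤ a1+…+a5=44.459 → R5 fires; D=5 Z=6 E=7
Draw 10: a1=1.365, a2=9.870, a3=14.826, a4=10.620, a5=13.920, a0=50.601; τ=−ln(0.6696)/50.601=0.008 → t=0.591; u2·a0=0.3175·50.601=16.066; a1+a2=11.235 < 16.066 ≤ a1+…+a3=26.061 → R3 fires; D=5 Z=7 E=6
Draw 11: a1=1.170, a2=9.870, a3=14.826, a4=12.390, a5=16.240, a0=54.496; τ=−ln(0.3132)/54.496=0.021 → t=0.612; u2·a0=0.0302·54.496=1.646; a1=1.170 < 1.646 ≤ a1+a2=11.040 → R2 fires; D=7 Z=6 E=7
Draw 12: a1=1.365, a2=9.870, a3=14.826, a4=14.868, a5=19.488, a0=60.417; τ=−ln(0.3526)/60.417=0.017 → t=0.629; u2·a0=0.1375·60.417=8.307; a1=1.365 < 8.307 ≤ a1+a2=11.235 → R2 fires; D=9 Z=5 E=8
Draw 13: a1=1.560, a2=9.400, a3=14.120, a4=15.930, a5=20.880, a0=61.890; τ=−ln(0.1855)/61.890=0.027 → t=0.657 > T=0.64: stop.
At T=0.64: D=9 Z=5 E=8; the largest is D.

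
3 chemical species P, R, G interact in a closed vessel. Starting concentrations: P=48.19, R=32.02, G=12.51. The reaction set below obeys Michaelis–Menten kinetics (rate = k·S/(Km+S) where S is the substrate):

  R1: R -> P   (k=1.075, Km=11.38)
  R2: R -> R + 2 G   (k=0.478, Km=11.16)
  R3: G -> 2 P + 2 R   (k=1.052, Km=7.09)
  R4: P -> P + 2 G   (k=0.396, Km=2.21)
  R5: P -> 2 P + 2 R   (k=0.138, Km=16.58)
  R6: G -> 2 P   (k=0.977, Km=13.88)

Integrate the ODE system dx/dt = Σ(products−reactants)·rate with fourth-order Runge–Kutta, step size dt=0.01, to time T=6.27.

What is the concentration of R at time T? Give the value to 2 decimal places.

RK4 with dt=0.01: 627 steps to T=6.27. Trajectory (selected grid times):
t=0.00: P=48.19 R=32.02 G=12.51
t=0.70: P=50.41 R=32.55 G=12.74
t=1.39: P=52.62 R=33.08 G=12.96
t=2.09: P=54.87 R=33.62 G=13.19
t=2.79: P=57.14 R=34.17 G=13.41
t=3.48: P=59.39 R=34.71 G=13.63
t=4.18: P=61.69 R=35.27 G=13.84
t=4.88: P=63.99 R=35.83 G=14.06
t=5.57: P=66.28 R=36.38 G=14.27
t=6.27: P=68.62 R=36.95 G=14.47
Read off R at T=6.27: 36.95

R at T = 36.95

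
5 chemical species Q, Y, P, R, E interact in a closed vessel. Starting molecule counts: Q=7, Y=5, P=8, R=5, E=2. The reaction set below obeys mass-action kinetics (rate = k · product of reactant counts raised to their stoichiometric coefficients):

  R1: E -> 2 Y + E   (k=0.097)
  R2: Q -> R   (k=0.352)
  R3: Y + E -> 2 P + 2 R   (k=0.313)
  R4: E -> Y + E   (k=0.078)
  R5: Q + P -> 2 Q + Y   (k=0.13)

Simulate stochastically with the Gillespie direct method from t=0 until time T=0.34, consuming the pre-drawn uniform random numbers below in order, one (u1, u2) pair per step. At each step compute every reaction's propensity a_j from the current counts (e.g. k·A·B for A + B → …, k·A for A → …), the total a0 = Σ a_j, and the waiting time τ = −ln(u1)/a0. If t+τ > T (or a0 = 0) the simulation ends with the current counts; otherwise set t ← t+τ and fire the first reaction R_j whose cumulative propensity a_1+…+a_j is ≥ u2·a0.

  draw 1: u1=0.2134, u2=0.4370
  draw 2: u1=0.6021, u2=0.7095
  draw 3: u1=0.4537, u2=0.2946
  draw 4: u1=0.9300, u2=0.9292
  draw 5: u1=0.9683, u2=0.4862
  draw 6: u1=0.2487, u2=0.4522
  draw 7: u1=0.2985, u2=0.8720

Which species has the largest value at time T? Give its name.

Dominant species at T: Q

t=0.000: Q=7 Y=5 P=8 R=5 E=2
Draw 1: a1=0.194, a2=2.464, a3=3.130, a4=0.156, a5=7.280, a0=13.224; τ=−ln(0.2134)/13.224=0.117 → t=0.117; u2·a0=0.4370·13.224=5.779; a1+a2=2.658 < 5.779 ≤ a1+…+a3=5.788 → R3 fires; Q=7 Y=4 P=10 R=7 E=1
Draw 2: a1=0.097, a2=2.464, a3=1.252, a4=0.078, a5=9.100, a0=12.991; τ=−ln(0.6021)/12.991=0.039 → t=0.156; u2·a0=0.7095·12.991=9.217; a1+…+a4=3.891 < 9.217 ≤ a1+…+a5=12.991 → R5 fires; Q=8 Y=5 P=9 R=7 E=1
Draw 3: a1=0.097, a2=2.816, a3=1.565, a4=0.078, a5=9.360, a0=13.916; τ=−ln(0.4537)/13.916=0.057 → t=0.213; u2·a0=0.2946·13.916=4.100; a1+a2=2.913 < 4.100 ≤ a1+…+a3=4.478 → R3 fires; Q=8 Y=4 P=11 R=9 E=0
Draw 4: a1=0.000, a2=2.816, a3=0.000, a4=0.000, a5=11.440, a0=14.256; τ=−ln(0.9300)/14.256=0.005 → t=0.218; u2·a0=0.9292·14.256=13.247; a1+…+a4=2.816 < 13.247 ≤ a1+…+a5=14.256 → R5 fires; Q=9 Y=5 P=10 R=9 E=0
Draw 5: a1=0.000, a2=3.168, a3=0.000, a4=0.000, a5=11.700, a0=14.868; τ=−ln(0.9683)/14.868=0.002 → t=0.220; u2·a0=0.4862·14.868=7.229; a1+…+a4=3.168 < 7.229 ≤ a1+…+a5=14.868 → R5 fires; Q=10 Y=6 P=9 R=9 E=0
Draw 6: a1=0.000, a2=3.520, a3=0.000, a4=0.000, a5=11.700, a0=15.220; τ=−ln(0.2487)/15.220=0.091 → t=0.311; u2·a0=0.4522·15.220=6.882; a1+…+a4=3.520 < 6.882 ≤ a1+…+a5=15.220 → R5 fires; Q=11 Y=7 P=8 R=9 E=0
Draw 7: a1=0.000, a2=3.872, a3=0.000, a4=0.000, a5=11.440, a0=15.312; τ=−ln(0.2985)/15.312=0.079 → t=0.390 > T=0.34: stop.
At T=0.34: Q=11 Y=7 P=8 R=9 E=0; the largest is Q.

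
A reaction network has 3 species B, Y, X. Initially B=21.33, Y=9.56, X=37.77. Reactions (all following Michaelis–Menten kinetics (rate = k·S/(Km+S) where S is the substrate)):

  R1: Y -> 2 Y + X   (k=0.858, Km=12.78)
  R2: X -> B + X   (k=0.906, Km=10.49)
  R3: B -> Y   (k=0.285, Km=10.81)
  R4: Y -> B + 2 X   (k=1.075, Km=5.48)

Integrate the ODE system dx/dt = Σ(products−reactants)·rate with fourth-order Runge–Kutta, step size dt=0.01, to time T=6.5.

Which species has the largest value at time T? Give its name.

RK4 with dt=0.01: 650 steps to T=6.5. Trajectory (selected grid times):
t=0.00: B=21.33 Y=9.56 X=37.77
t=0.72: B=22.20 Y=9.47 X=39.02
t=1.44: B=23.06 Y=9.38 X=40.26
t=2.17: B=23.94 Y=9.29 X=41.51
t=2.89: B=24.81 Y=9.21 X=42.74
t=3.61: B=25.67 Y=9.13 X=43.97
t=4.33: B=26.54 Y=9.05 X=45.19
t=5.06: B=27.42 Y=8.96 X=46.43
t=5.78: B=28.28 Y=8.89 X=47.64
t=6.50: B=29.15 Y=8.81 X=48.85
At T=6.5: B=29.15 Y=8.81 X=48.85; the largest is X.

Dominant species at T: X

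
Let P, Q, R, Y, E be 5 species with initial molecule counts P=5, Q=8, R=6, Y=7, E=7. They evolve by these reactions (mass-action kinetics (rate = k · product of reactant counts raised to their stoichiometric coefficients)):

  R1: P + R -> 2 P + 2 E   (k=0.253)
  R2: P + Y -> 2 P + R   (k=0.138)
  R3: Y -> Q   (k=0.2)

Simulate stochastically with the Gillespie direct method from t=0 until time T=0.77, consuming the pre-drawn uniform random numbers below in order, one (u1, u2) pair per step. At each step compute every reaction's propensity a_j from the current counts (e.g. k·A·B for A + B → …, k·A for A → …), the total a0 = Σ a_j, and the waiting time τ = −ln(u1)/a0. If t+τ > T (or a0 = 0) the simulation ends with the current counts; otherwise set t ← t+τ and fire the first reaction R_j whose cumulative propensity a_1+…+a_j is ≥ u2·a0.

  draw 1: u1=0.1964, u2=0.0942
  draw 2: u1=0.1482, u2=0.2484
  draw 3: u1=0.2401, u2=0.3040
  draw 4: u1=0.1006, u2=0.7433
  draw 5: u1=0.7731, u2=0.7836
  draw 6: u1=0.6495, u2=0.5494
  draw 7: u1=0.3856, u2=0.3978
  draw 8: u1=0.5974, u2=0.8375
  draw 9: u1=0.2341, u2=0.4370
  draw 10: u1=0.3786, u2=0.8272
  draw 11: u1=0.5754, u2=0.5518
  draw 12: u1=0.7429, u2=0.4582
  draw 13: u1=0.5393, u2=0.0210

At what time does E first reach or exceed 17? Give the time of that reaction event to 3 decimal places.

Threshold first reached at t = 0.575

t=0.000: P=5 Q=8 R=6 Y=7 E=7
Draw 1: a1=7.590, a2=4.830, a3=1.400, a0=13.820; τ=−ln(0.1964)/13.820=0.118 → t=0.118; u2·a0=0.0942·13.820=1.302 ≤ a1=7.590 → R1 fires; P=6 Q=8 R=5 Y=7 E=9
Draw 2: a1=7.590, a2=5.796, a3=1.400, a0=14.786; τ=−ln(0.1482)/14.786=0.129 → t=0.247; u2·a0=0.2484·14.786=3.673 ≤ a1=7.590 → R1 fires; P=7 Q=8 R=4 Y=7 E=11
Draw 3: a1=7.084, a2=6.762, a3=1.400, a0=15.246; τ=−ln(0.2401)/15.246=0.094 → t=0.340; u2·a0=0.3040·15.246=4.635 ≤ a1=7.084 → R1 fires; P=8 Q=8 R=3 Y=7 E=13
Draw 4: a1=6.072, a2=7.728, a3=1.400, a0=15.200; τ=−ln(0.1006)/15.200=0.151 → t=0.492; u2·a0=0.7433·15.200=11.298; a1=6.072 < 11.298 ≤ a1+a2=13.800 → R2 fires; P=9 Q=8 R=4 Y=6 E=13
Draw 5: a1=9.108, a2=7.452, a3=1.200, a0=17.760; τ=−ln(0.7731)/17.760=0.014 → t=0.506; u2·a0=0.7836·17.760=13.917; a1=9.108 < 13.917 ≤ a1+a2=16.560 → R2 fires; P=10 Q=8 R=5 Y=5 E=13
Draw 6: a1=12.650, a2=6.900, a3=1.000, a0=20.550; τ=−ln(0.6495)/20.550=0.021 → t=0.527; u2·a0=0.5494·20.550=11.290 ≤ a1=12.650 → R1 fires; P=11 Q=8 R=4 Y=5 E=15
Draw 7: a1=11.132, a2=7.590, a3=1.000, a0=19.722; τ=−ln(0.3856)/19.722=0.048 → t=0.575; u2·a0=0.3978·19.722=7.845 ≤ a1=11.132 → R1 fires; P=12 Q=8 R=3 Y=5 E=17
Draw 8: a1=9.108, a2=8.280, a3=1.000, a0=18.388; τ=−ln(0.5974)/18.388=0.028 → t=0.603; u2·a0=0.8375·18.388=15.400; a1=9.108 < 15.400 ≤ a1+a2=17.388 → R2 fires; P=13 Q=8 R=4 Y=4 E=17
Draw 9: a1=13.156, a2=7.176, a3=0.800, a0=21.132; τ=−ln(0.2341)/21.132=0.069 → t=0.672; u2·a0=0.4370·21.132=9.235 ≤ a1=13.156 → R1 fires; P=14 Q=8 R=3 Y=4 E=19
Draw 10: a1=10.626, a2=7.728, a3=0.800, a0=19.154; τ=−ln(0.3786)/19.154=0.051 → t=0.723; u2·a0=0.8272·19.154=15.844; a1=10.626 < 15.844 ≤ a1+a2=18.354 → R2 fires; P=15 Q=8 R=4 Y=3 E=19
Draw 11: a1=15.180, a2=6.210, a3=0.600, a0=21.990; τ=−ln(0.5754)/21.990=0.025 → t=0.748; u2·a0=0.5518·21.990=12.134 ≤ a1=15.180 → R1 fires; P=16 Q=8 R=3 Y=3 E=21
Draw 12: a1=12.144, a2=6.624, a3=0.600, a0=19.368; τ=−ln(0.7429)/19.368=0.015 → t=0.763; u2·a0=0.4582·19.368=8.874 ≤ a1=12.144 → R1 fires; P=17 Q=8 R=2 Y=3 E=23
Draw 13: a1=8.602, a2=7.038, a3=0.600, a0=16.240; τ=−ln(0.5393)/16.240=0.038 → t=0.801 > T=0.77: stop.
E first becomes ≥ 17 when it reaches 17 at the event at t=0.575.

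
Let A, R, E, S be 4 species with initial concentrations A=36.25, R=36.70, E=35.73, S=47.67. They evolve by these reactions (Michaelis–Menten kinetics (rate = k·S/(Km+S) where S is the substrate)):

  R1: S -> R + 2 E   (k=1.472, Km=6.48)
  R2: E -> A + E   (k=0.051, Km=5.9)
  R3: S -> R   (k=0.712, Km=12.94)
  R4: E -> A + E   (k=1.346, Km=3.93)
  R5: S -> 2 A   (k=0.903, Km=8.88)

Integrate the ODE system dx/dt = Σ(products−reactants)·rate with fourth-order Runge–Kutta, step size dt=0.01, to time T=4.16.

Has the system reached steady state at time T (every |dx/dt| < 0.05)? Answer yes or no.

RK4 with dt=0.01: 416 steps to T=4.16. Trajectory (selected grid times):
t=0.00: A=36.25 R=36.70 E=35.73 S=47.67
t=0.46: A=37.53 R=37.55 E=36.92 S=46.47
t=0.92: A=38.80 R=38.40 E=38.11 S=45.27
t=1.39: A=40.11 R=39.26 E=39.32 S=44.05
t=1.85: A=41.38 R=40.11 E=40.49 S=42.87
t=2.31: A=42.65 R=40.94 E=41.67 S=41.69
t=2.77: A=43.92 R=41.78 E=42.84 S=40.51
t=3.24: A=45.22 R=42.63 E=44.03 S=39.32
t=3.70: A=46.49 R=43.45 E=45.19 S=38.15
t=4.16: A=47.75 R=44.27 E=46.34 S=37.00
Rates at T: R1=1.2526, R2=0.0452, R3=0.5275, R4=1.2408, R5=0.7282
dx/dt at T (Σ net stoichiometry × rate): A=+2.7424, R=+1.7801, E=+2.5052, S=-2.5083
Largest |dx/dt| is |+2.7424| (A) ≥ 0.05 → not steady.

Steady state at T: no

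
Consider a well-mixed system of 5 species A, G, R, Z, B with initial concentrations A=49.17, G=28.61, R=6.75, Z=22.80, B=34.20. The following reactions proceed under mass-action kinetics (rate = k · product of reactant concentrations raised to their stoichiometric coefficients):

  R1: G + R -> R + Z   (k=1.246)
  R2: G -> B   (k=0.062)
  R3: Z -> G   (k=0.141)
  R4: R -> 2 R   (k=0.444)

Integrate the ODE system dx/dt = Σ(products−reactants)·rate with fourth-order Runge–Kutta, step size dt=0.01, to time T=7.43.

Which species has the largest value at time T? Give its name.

RK4 with dt=0.01: 743 steps to T=7.43. Trajectory (selected grid times):
t=0.00: A=49.17 G=28.61 R=6.75 Z=22.80 B=34.20
t=0.83: A=49.17 G=0.61 R=9.76 Z=50.57 B=34.43
t=1.65: A=49.17 G=0.42 R=14.04 Z=50.74 B=34.45
t=2.48: A=49.17 G=0.29 R=20.30 Z=50.85 B=34.47
t=3.30: A=49.17 G=0.20 R=29.22 Z=50.93 B=34.48
t=4.13: A=49.17 G=0.14 R=42.24 Z=50.98 B=34.49
t=4.95: A=49.17 G=0.10 R=60.78 Z=51.02 B=34.50
t=5.78: A=49.17 G=0.07 R=87.87 Z=51.04 B=34.50
t=6.60: A=49.17 G=0.05 R=126.46 Z=51.06 B=34.51
t=7.43: A=49.17 G=0.03 R=182.81 Z=51.07 B=34.51
At T=7.43: A=49.17 G=0.03 R=182.81 Z=51.07 B=34.51; the largest is R.

Dominant species at T: R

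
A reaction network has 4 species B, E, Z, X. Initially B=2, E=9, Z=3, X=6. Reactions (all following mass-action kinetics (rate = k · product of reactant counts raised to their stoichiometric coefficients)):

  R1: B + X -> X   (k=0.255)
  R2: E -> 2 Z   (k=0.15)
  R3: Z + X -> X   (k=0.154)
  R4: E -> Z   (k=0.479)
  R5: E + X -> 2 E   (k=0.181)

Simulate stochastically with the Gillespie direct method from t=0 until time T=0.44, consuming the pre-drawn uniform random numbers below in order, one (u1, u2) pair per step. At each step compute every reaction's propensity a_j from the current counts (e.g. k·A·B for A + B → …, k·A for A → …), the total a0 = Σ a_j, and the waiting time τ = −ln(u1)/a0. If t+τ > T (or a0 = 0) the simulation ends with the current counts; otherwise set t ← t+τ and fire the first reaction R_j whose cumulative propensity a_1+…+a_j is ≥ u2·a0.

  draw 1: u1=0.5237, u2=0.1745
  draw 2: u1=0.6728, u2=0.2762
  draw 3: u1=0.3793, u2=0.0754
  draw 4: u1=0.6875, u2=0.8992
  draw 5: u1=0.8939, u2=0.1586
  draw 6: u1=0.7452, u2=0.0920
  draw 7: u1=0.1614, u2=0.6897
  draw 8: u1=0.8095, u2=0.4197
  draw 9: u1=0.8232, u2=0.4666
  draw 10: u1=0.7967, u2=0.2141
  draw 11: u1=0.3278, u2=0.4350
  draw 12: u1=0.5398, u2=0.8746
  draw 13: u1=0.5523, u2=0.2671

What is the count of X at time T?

X at T = 3

t=0.000: B=2 E=9 Z=3 X=6
Draw 1: a1=3.060, a2=1.350, a3=2.772, a4=4.311, a5=9.774, a0=21.267; τ=−ln(0.5237)/21.267=0.030 → t=0.030; u2·a0=0.1745·21.267=3.711; a1=3.060 < 3.711 ≤ a1+a2=4.410 → R2 fires; B=2 E=8 Z=5 X=6
Draw 2: a1=3.060, a2=1.200, a3=4.620, a4=3.832, a5=8.688, a0=21.400; τ=−ln(0.6728)/21.400=0.019 → t=0.049; u2·a0=0.2762·21.400=5.911; a1+a2=4.260 < 5.911 ≤ a1+…+a3=8.880 → R3 fires; B=2 E=8 Z=4 X=6
Draw 3: a1=3.060, a2=1.200, a3=3.696, a4=3.832, a5=8.688, a0=20.476; τ=−ln(0.3793)/20.476=0.047 → t=0.096; u2·a0=0.0754·20.476=1.544 ≤ a1=3.060 → R1 fires; B=1 E=8 Z=4 X=6
Draw 4: a1=1.530, a2=1.200, a3=3.696, a4=3.832, a5=8.688, a0=18.946; τ=−ln(0.6875)/18.946=0.020 → t=0.116; u2·a0=0.8992·18.946=17.036; a1+…+a4=10.258 < 17.036 ≤ a1+…+a5=18.946 → R5 fires; B=1 E=9 Z=4 X=5
Draw 5: a1=1.275, a2=1.350, a3=3.080, a4=4.311, a5=8.145, a0=18.161; τ=−ln(0.8939)/18.161=0.006 → t=0.122; u2·a0=0.1586·18.161=2.880; a1+a2=2.625 < 2.880 ≤ a1+…+a3=5.705 → R3 fires; B=1 E=9 Z=3 X=5
Draw 6: a1=1.275, a2=1.350, a3=2.310, a4=4.311, a5=8.145, a0=17.391; τ=−ln(0.7452)/17.391=0.017 → t=0.139; u2·a0=0.0920·17.391=1.600; a1=1.275 < 1.600 ≤ a1+a2=2.625 → R2 fires; B=1 E=8 Z=5 X=5
Draw 7: a1=1.275, a2=1.200, a3=3.850, a4=3.832, a5=7.240, a0=17.397; τ=−ln(0.1614)/17.397=0.105 → t=0.244; u2·a0=0.6897·17.397=11.999; a1+…+a4=10.157 < 11.999 ≤ a1+…+a5=17.397 → R5 fires; B=1 E=9 Z=5 X=4
Draw 8: a1=1.020, a2=1.350, a3=3.080, a4=4.311, a5=6.516, a0=16.277; τ=−ln(0.8095)/16.277=0.013 → t=0.257; u2·a0=0.4197·16.277=6.831; a1+…+a3=5.450 < 6.831 ≤ a1+…+a4=9.761 → R4 fires; B=1 E=8 Z=6 X=4
Draw 9: a1=1.020, a2=1.200, a3=3.696, a4=3.832, a5=5.792, a0=15.540; τ=−ln(0.8232)/15.540=0.013 → t=0.269; u2·a0=0.4666·15.540=7.251; a1+…+a3=5.916 < 7.251 ≤ a1+…+a4=9.748 → R4 fires; B=1 E=7 Z=7 X=4
Draw 10: a1=1.020, a2=1.050, a3=4.312, a4=3.353, a5=5.068, a0=14.803; τ=−ln(0.7967)/14.803=0.015 → t=0.285; u2·a0=0.2141·14.803=3.169; a1+a2=2.070 < 3.169 ≤ a1+…+a3=6.382 → R3 fires; B=1 E=7 Z=6 X=4
Draw 11: a1=1.020, a2=1.050, a3=3.696, a4=3.353, a5=5.068, a0=14.187; τ=−ln(0.3278)/14.187=0.079 → t=0.363; u2·a0=0.4350·14.187=6.171; a1+…+a3=5.766 < 6.171 ≤ a1+…+a4=9.119 → R4 fires; B=1 E=6 Z=7 X=4
Draw 12: a1=1.020, a2=0.900, a3=4.312, a4=2.874, a5=4.344, a0=13.450; τ=−ln(0.5398)/13.450=0.046 → t=0.409; u2·a0=0.8746·13.450=11.763; a1+…+a4=9.106 < 11.763 ≤ a1+…+a5=13.450 → R5 fires; B=1 E=7 Z=7 X=3
Draw 13: a1=0.765, a2=1.050, a3=3.234, a4=3.353, a5=3.801, a0=12.203; τ=−ln(0.5523)/12.203=0.049 → t=0.458 > T=0.44: stop.
Read off X at T=0.44: 3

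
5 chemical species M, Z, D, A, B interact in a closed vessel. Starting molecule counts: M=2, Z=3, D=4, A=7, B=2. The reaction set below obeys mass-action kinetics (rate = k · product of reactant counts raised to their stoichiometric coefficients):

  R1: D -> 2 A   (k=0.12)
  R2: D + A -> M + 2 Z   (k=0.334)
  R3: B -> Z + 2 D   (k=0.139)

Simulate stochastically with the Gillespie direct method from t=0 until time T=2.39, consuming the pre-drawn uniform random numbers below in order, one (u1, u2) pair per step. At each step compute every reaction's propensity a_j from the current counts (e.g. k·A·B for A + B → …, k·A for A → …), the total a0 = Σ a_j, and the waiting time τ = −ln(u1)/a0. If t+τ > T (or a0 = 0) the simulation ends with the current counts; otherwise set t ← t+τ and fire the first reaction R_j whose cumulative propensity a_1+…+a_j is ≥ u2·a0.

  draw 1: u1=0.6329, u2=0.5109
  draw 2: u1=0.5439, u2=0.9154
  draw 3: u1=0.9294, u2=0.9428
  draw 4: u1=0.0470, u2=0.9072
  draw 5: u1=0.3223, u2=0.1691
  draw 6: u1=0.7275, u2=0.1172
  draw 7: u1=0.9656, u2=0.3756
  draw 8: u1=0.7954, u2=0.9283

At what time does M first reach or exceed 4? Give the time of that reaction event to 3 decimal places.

Threshold first reached at t = 0.137

t=0.000: M=2 Z=3 D=4 A=7 B=2
Draw 1: a1=0.480, a2=9.352, a3=0.278, a0=10.110; τ=−ln(0.6329)/10.110=0.045 → t=0.045; u2·a0=0.5109·10.110=5.165; a1=0.480 < 5.165 ≤ a1+a2=9.832 → R2 fires; M=3 Z=5 D=3 A=6 B=2
Draw 2: a1=0.360, a2=6.012, a3=0.278, a0=6.650; τ=−ln(0.5439)/6.650=0.092 → t=0.137; u2·a0=0.9154·6.650=6.087; a1=0.360 < 6.087 ≤ a1+a2=6.372 → R2 fires; M=4 Z=7 D=2 A=5 B=2
Draw 3: a1=0.240, a2=3.340, a3=0.278, a0=3.858; τ=−ln(0.9294)/3.858=0.019 → t=0.156; u2·a0=0.9428·3.858=3.637; a1+a2=3.580 < 3.637 ≤ a1+…+a3=3.858 → R3 fires; M=4 Z=8 D=4 A=5 B=1
Draw 4: a1=0.480, a2=6.680, a3=0.139, a0=7.299; τ=−ln(0.0470)/7.299=0.419 → t=0.575; u2·a0=0.9072·7.299=6.622; a1=0.480 < 6.622 ≤ a1+a2=7.160 → R2 fires; M=5 Z=10 D=3 A=4 B=1
Draw 5: a1=0.360, a2=4.008, a3=0.139, a0=4.507; τ=−ln(0.3223)/4.507=0.251 → t=0.826; u2·a0=0.1691·4.507=0.762; a1=0.360 < 0.762 ≤ a1+a2=4.368 → R2 fires; M=6 Z=12 D=2 A=3 B=1
Draw 6: a1=0.240, a2=2.004, a3=0.139, a0=2.383; τ=−ln(0.7275)/2.383=0.134 → t=0.959; u2·a0=0.1172·2.383=0.279; a1=0.240 < 0.279 ≤ a1+a2=2.244 → R2 fires; M=7 Z=14 D=1 A=2 B=1
Draw 7: a1=0.120, a2=0.668, a3=0.139, a0=0.927; τ=−ln(0.9656)/0.927=0.038 → t=0.997; u2·a0=0.3756·0.927=0.348; a1=0.120 < 0.348 ≤ a1+a2=0.788 → R2 fires; M=8 Z=16 D=0 A=1 B=1
Draw 8: a1=0.000, a2=0.000, a3=0.139, a0=0.139; τ=−ln(0.7954)/0.139=1.647 → t=2.644 > T=2.39: stop.
M first becomes ≥ 4 when it reaches 4 at the event at t=0.137.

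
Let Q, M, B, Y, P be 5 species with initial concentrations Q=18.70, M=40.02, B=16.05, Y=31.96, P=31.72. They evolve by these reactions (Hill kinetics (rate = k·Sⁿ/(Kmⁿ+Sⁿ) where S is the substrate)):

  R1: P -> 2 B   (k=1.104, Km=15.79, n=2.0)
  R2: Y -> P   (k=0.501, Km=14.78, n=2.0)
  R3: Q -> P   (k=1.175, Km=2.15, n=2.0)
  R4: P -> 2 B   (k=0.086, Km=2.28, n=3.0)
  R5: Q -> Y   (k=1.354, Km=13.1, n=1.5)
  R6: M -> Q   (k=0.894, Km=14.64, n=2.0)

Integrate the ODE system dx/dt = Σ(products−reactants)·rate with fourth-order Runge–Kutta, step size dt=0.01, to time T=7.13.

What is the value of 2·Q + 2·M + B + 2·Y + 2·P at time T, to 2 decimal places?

Value at T = 260.85

Check how each reaction changes W = 2·Q + 2·M + B + 2·Y + 2·P (weight of products minus weight of reactants):
R1: P -> 2 B: (1·2) − (2·1) = 2 − 2 = 0
R2: Y -> P: (2·1) − (2·1) = 2 − 2 = 0
R3: Q -> P: (2·1) − (2·1) = 2 − 2 = 0
R4: P -> 2 B: (1·2) − (2·1) = 2 − 2 = 0
R5: Q -> Y: (2·1) − (2·1) = 2 − 2 = 0
R6: M -> Q: (2·1) − (2·1) = 2 − 2 = 0
Every reaction leaves W unchanged, so W is conserved and no simulation is needed: W(T) = W(0) = 2·18.70 + 2·40.02 + 16.05 + 2·31.96 + 2·31.72 = 260.85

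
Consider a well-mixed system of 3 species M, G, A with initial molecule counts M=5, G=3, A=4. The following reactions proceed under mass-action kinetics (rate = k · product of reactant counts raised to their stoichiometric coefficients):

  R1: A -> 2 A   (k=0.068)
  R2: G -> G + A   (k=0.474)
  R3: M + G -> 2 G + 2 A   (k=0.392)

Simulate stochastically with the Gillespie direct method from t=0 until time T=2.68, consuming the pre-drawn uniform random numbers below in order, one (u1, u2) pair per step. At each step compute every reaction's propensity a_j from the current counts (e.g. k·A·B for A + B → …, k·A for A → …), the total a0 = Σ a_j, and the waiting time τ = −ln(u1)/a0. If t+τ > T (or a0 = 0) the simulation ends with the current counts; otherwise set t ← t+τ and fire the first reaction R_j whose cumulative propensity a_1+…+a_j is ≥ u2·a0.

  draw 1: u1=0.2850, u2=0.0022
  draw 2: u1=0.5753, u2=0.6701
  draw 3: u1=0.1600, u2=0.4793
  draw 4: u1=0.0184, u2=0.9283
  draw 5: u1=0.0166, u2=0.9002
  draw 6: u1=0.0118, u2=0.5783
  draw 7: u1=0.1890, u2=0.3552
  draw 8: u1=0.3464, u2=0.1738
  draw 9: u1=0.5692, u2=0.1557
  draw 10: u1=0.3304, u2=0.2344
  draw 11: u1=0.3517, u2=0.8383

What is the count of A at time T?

A at T = 18

t=0.000: M=5 G=3 A=4
Draw 1: a1=0.272, a2=1.422, a3=5.880, a0=7.574; τ=−ln(0.2850)/7.574=0.166 → t=0.166; u2·a0=0.0022·7.574=0.017 ≤ a1=0.272 → R1 fires; M=5 G=3 A=5
Draw 2: a1=0.340, a2=1.422, a3=5.880, a0=7.642; τ=−ln(0.5753)/7.642=0.072 → t=0.238; u2·a0=0.6701·7.642=5.121; a1+a2=1.762 < 5.121 ≤ a1+…+a3=7.642 → R3 fires; M=4 G=4 A=7
Draw 3: a1=0.476, a2=1.896, a3=6.272, a0=8.644; τ=−ln(0.1600)/8.644=0.212 → t=0.450; u2·a0=0.4793·8.644=4.143; a1+a2=2.372 < 4.143 ≤ a1+…+a3=8.644 → R3 fires; M=3 G=5 A=9
Draw 4: a1=0.612, a2=2.370, a3=5.880, a0=8.862; τ=−ln(0.0184)/8.862=0.451 → t=0.901; u2·a0=0.9283·8.862=8.227; a1+a2=2.982 < 8.227 ≤ a1+…+a3=8.862 → R3 fires; M=2 G=6 A=11
Draw 5: a1=0.748, a2=2.844, a3=4.704, a0=8.296; τ=−ln(0.0166)/8.296=0.494 → t=1.395; u2·a0=0.9002·8.296=7.468; a1+a2=3.592 < 7.468 ≤ a1+…+a3=8.296 → R3 fires; M=1 G=7 A=13
Draw 6: a1=0.884, a2=3.318, a3=2.744, a0=6.946; τ=−ln(0.0118)/6.946=0.639 → t=2.034; u2·a0=0.5783·6.946=4.017; a1=0.884 < 4.017 ≤ a1+a2=4.202 → R2 fires; M=1 G=7 A=14
Draw 7: a1=0.952, a2=3.318, a3=2.744, a0=7.014; τ=−ln(0.1890)/7.014=0.238 → t=2.272; u2·a0=0.3552·7.014=2.491; a1=0.952 < 2.491 ≤ a1+a2=4.270 → R2 fires; M=1 G=7 A=15
Draw 8: a1=1.020, a2=3.318, a3=2.744, a0=7.082; τ=−ln(0.3464)/7.082=0.150 → t=2.421; u2·a0=0.1738·7.082=1.231; a1=1.020 < 1.231 ≤ a1+a2=4.338 → R2 fires; M=1 G=7 A=16
Draw 9: a1=1.088, a2=3.318, a3=2.744, a0=7.150; τ=−ln(0.5692)/7.150=0.079 → t=2.500; u2·a0=0.1557·7.150=1.113; a1=1.088 < 1.113 ≤ a1+a2=4.406 → R2 fires; M=1 G=7 A=17
Draw 10: a1=1.156, a2=3.318, a3=2.744, a0=7.218; τ=−ln(0.3304)/7.218=0.153 → t=2.654; u2·a0=0.2344·7.218=1.692; a1=1.156 < 1.692 ≤ a1+a2=4.474 → R2 fires; M=1 G=7 A=18
Draw 11: a1=1.224, a2=3.318, a3=2.744, a0=7.286; τ=−ln(0.3517)/7.286=0.143 → t=2.797 > T=2.68: stop.
Read off A at T=2.68: 18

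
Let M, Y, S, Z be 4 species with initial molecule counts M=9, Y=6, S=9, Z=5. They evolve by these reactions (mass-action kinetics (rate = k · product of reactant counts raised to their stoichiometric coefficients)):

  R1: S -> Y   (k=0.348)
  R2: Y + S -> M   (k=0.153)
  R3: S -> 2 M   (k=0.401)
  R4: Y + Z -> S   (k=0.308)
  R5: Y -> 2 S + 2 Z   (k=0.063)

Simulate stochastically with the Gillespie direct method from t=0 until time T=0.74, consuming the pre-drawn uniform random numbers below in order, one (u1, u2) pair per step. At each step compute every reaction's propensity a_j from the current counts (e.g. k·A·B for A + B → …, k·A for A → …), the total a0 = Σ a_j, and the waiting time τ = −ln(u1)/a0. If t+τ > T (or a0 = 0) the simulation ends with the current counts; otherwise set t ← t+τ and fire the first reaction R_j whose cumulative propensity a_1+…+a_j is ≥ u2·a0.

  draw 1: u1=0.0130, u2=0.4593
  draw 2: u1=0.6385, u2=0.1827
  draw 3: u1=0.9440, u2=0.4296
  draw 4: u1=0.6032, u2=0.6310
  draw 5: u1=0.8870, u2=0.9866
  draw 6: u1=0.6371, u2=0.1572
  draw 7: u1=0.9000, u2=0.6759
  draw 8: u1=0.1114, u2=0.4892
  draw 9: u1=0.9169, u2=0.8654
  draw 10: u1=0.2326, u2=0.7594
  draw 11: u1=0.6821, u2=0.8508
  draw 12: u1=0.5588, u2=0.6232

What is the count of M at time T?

M at T = 17

t=0.000: M=9 Y=6 S=9 Z=5
Draw 1: a1=3.132, a2=8.262, a3=3.609, a4=9.240, a5=0.378, a0=24.621; τ=−ln(0.0130)/24.621=0.176 → t=0.176; u2·a0=0.4593·24.621=11.308; a1=3.132 < 11.308 ≤ a1+a2=11.394 → R2 fires; M=10 Y=5 S=8 Z=5
Draw 2: a1=2.784, a2=6.120, a3=3.208, a4=7.700, a5=0.315, a0=20.127; τ=−ln(0.6385)/20.127=0.022 → t=0.199; u2·a0=0.1827·20.127=3.677; a1=2.784 < 3.677 ≤ a1+a2=8.904 → R2 fires; M=11 Y=4 S=7 Z=5
Draw 3: a1=2.436, a2=4.284, a3=2.807, a4=6.160, a5=0.252, a0=15.939; τ=−ln(0.9440)/15.939=0.004 → t=0.202; u2·a0=0.4296·15.939=6.847; a1+a2=6.720 < 6.847 ≤ a1+…+a3=9.527 → R3 fires; M=13 Y=4 S=6 Z=5
Draw 4: a1=2.088, a2=3.672, a3=2.406, a4=6.160, a5=0.252, a0=14.578; τ=−ln(0.6032)/14.578=0.035 → t=0.237; u2·a0=0.6310·14.578=9.199; a1+…+a3=8.166 < 9.199 ≤ a1+…+a4=14.326 → R4 fires; M=13 Y=3 S=7 Z=4
Draw 5: a1=2.436, a2=3.213, a3=2.807, a4=3.696, a5=0.189, a0=12.341; τ=−ln(0.8870)/12.341=0.010 → t=0.247; u2·a0=0.9866·12.341=12.176; a1+…+a4=12.152 < 12.176 ≤ a1+…+a5=12.341 → R5 fires; M=13 Y=2 S=9 Z=6
Draw 6: a1=3.132, a2=2.754, a3=3.609, a4=3.696, a5=0.126, a0=13.317; τ=−ln(0.6371)/13.317=0.034 → t=0.281; u2·a0=0.1572·13.317=2.093 ≤ a1=3.132 → R1 fires; M=13 Y=3 S=8 Z=6
Draw 7: a1=2.784, a2=3.672, a3=3.208, a4=5.544, a5=0.189, a0=15.397; τ=−ln(0.9000)/15.397=0.007 → t=0.287; u2·a0=0.6759·15.397=10.407; a1+…+a3=9.664 < 10.407 ≤ a1+…+a4=15.208 → R4 fires; M=13 Y=2 S=9 Z=5
Draw 8: a1=3.132, a2=2.754, a3=3.609, a4=3.080, a5=0.126, a0=12.701; τ=−ln(0.1114)/12.701=0.173 → t=0.460; u2·a0=0.4892·12.701=6.213; a1+a2=5.886 < 6.213 ≤ a1+…+a3=9.495 → R3 fires; M=15 Y=2 S=8 Z=5
Draw 9: a1=2.784, a2=2.448, a3=3.208, a4=3.080, a5=0.126, a0=11.646; τ=−ln(0.9169)/11.646=0.007 → t=0.468; u2·a0=0.8654·11.646=10.078; a1+…+a3=8.440 < 10.078 ≤ a1+…+a4=11.520 → R4 fires; M=15 Y=1 S=9 Z=4
Draw 10: a1=3.132, a2=1.377, a3=3.609, a4=1.232, a5=0.063, a0=9.413; τ=−ln(0.2326)/9.413=0.155 → t=0.623; u2·a0=0.7594·9.413=7.148; a1+a2=4.509 < 7.148 ≤ a1+…+a3=8.118 → R3 fires; M=17 Y=1 S=8 Z=4
Draw 11: a1=2.784, a2=1.224, a3=3.208, a4=1.232, a5=0.063, a0=8.511; τ=−ln(0.6821)/8.511=0.045 → t=0.668; u2·a0=0.8508·8.511=7.241; a1+…+a3=7.216 < 7.241 ≤ a1+…+a4=8.448 → R4 fires; M=17 Y=0 S=9 Z=3
Draw 12: a1=3.132, a2=0.000, a3=3.609, a4=0.000, a5=0.000, a0=6.741; τ=−ln(0.5588)/6.741=0.086 → t=0.754 > T=0.74: stop.
Read off M at T=0.74: 17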